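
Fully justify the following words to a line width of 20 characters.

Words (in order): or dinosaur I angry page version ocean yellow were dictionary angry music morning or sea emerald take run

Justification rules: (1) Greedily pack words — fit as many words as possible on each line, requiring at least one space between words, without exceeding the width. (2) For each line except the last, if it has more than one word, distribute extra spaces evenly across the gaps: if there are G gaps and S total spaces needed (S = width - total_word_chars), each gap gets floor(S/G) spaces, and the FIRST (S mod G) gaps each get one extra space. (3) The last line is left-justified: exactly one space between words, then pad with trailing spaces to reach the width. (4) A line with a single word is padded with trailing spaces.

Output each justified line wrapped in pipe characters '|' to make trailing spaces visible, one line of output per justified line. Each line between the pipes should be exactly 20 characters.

Line 1: ['or', 'dinosaur', 'I', 'angry'] (min_width=19, slack=1)
Line 2: ['page', 'version', 'ocean'] (min_width=18, slack=2)
Line 3: ['yellow', 'were'] (min_width=11, slack=9)
Line 4: ['dictionary', 'angry'] (min_width=16, slack=4)
Line 5: ['music', 'morning', 'or', 'sea'] (min_width=20, slack=0)
Line 6: ['emerald', 'take', 'run'] (min_width=16, slack=4)

Answer: |or  dinosaur I angry|
|page  version  ocean|
|yellow          were|
|dictionary     angry|
|music morning or sea|
|emerald take run    |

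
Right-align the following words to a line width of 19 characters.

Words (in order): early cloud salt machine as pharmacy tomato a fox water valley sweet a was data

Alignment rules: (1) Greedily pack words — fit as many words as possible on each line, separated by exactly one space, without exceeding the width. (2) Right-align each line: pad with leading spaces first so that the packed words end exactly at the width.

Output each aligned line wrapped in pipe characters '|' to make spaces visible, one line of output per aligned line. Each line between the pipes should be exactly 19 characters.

Line 1: ['early', 'cloud', 'salt'] (min_width=16, slack=3)
Line 2: ['machine', 'as', 'pharmacy'] (min_width=19, slack=0)
Line 3: ['tomato', 'a', 'fox', 'water'] (min_width=18, slack=1)
Line 4: ['valley', 'sweet', 'a', 'was'] (min_width=18, slack=1)
Line 5: ['data'] (min_width=4, slack=15)

Answer: |   early cloud salt|
|machine as pharmacy|
| tomato a fox water|
| valley sweet a was|
|               data|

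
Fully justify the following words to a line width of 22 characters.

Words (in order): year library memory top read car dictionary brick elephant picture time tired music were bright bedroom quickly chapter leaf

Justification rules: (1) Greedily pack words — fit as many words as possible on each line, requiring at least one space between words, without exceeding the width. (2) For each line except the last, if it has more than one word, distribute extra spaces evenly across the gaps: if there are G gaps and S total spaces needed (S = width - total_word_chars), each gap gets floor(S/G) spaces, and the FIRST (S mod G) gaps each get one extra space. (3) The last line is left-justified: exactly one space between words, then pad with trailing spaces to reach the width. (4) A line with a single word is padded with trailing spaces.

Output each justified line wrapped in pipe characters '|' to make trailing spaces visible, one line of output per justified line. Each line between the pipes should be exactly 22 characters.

Answer: |year   library  memory|
|top      read      car|
|dictionary       brick|
|elephant  picture time|
|tired    music    were|
|bright bedroom quickly|
|chapter leaf          |

Derivation:
Line 1: ['year', 'library', 'memory'] (min_width=19, slack=3)
Line 2: ['top', 'read', 'car'] (min_width=12, slack=10)
Line 3: ['dictionary', 'brick'] (min_width=16, slack=6)
Line 4: ['elephant', 'picture', 'time'] (min_width=21, slack=1)
Line 5: ['tired', 'music', 'were'] (min_width=16, slack=6)
Line 6: ['bright', 'bedroom', 'quickly'] (min_width=22, slack=0)
Line 7: ['chapter', 'leaf'] (min_width=12, slack=10)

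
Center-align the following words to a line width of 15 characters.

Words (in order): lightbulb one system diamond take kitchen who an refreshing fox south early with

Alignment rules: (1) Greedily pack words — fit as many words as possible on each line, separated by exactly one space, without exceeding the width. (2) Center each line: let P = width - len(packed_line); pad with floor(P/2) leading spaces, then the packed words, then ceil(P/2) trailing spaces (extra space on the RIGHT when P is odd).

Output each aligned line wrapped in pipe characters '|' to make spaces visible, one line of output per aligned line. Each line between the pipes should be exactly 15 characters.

Answer: | lightbulb one |
|system diamond |
| take kitchen  |
|    who an     |
|refreshing fox |
|  south early  |
|     with      |

Derivation:
Line 1: ['lightbulb', 'one'] (min_width=13, slack=2)
Line 2: ['system', 'diamond'] (min_width=14, slack=1)
Line 3: ['take', 'kitchen'] (min_width=12, slack=3)
Line 4: ['who', 'an'] (min_width=6, slack=9)
Line 5: ['refreshing', 'fox'] (min_width=14, slack=1)
Line 6: ['south', 'early'] (min_width=11, slack=4)
Line 7: ['with'] (min_width=4, slack=11)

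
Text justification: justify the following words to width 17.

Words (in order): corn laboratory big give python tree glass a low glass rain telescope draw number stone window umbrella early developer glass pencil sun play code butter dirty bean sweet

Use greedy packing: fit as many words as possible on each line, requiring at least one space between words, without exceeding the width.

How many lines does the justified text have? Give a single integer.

Answer: 11

Derivation:
Line 1: ['corn', 'laboratory'] (min_width=15, slack=2)
Line 2: ['big', 'give', 'python'] (min_width=15, slack=2)
Line 3: ['tree', 'glass', 'a', 'low'] (min_width=16, slack=1)
Line 4: ['glass', 'rain'] (min_width=10, slack=7)
Line 5: ['telescope', 'draw'] (min_width=14, slack=3)
Line 6: ['number', 'stone'] (min_width=12, slack=5)
Line 7: ['window', 'umbrella'] (min_width=15, slack=2)
Line 8: ['early', 'developer'] (min_width=15, slack=2)
Line 9: ['glass', 'pencil', 'sun'] (min_width=16, slack=1)
Line 10: ['play', 'code', 'butter'] (min_width=16, slack=1)
Line 11: ['dirty', 'bean', 'sweet'] (min_width=16, slack=1)
Total lines: 11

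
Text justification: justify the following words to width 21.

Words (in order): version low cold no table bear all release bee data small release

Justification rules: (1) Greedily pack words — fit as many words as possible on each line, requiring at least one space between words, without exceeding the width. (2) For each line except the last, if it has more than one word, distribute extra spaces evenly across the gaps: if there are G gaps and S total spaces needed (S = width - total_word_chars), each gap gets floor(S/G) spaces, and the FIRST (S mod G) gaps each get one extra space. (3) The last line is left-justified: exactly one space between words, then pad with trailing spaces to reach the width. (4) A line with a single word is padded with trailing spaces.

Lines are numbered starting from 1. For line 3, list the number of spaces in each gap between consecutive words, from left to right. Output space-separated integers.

Answer: 4 3

Derivation:
Line 1: ['version', 'low', 'cold', 'no'] (min_width=19, slack=2)
Line 2: ['table', 'bear', 'all'] (min_width=14, slack=7)
Line 3: ['release', 'bee', 'data'] (min_width=16, slack=5)
Line 4: ['small', 'release'] (min_width=13, slack=8)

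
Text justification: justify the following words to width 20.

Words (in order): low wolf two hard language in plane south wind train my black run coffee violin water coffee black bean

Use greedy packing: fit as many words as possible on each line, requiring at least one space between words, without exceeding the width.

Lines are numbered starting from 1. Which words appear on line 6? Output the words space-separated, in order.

Line 1: ['low', 'wolf', 'two', 'hard'] (min_width=17, slack=3)
Line 2: ['language', 'in', 'plane'] (min_width=17, slack=3)
Line 3: ['south', 'wind', 'train', 'my'] (min_width=19, slack=1)
Line 4: ['black', 'run', 'coffee'] (min_width=16, slack=4)
Line 5: ['violin', 'water', 'coffee'] (min_width=19, slack=1)
Line 6: ['black', 'bean'] (min_width=10, slack=10)

Answer: black bean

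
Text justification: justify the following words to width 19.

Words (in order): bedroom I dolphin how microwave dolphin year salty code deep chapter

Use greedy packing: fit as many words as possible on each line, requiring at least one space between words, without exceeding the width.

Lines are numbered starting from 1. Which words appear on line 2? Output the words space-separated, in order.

Answer: how microwave

Derivation:
Line 1: ['bedroom', 'I', 'dolphin'] (min_width=17, slack=2)
Line 2: ['how', 'microwave'] (min_width=13, slack=6)
Line 3: ['dolphin', 'year', 'salty'] (min_width=18, slack=1)
Line 4: ['code', 'deep', 'chapter'] (min_width=17, slack=2)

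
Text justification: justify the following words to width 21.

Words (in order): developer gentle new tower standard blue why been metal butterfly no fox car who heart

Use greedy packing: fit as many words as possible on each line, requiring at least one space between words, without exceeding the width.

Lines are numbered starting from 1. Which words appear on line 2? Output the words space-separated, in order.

Answer: tower standard blue

Derivation:
Line 1: ['developer', 'gentle', 'new'] (min_width=20, slack=1)
Line 2: ['tower', 'standard', 'blue'] (min_width=19, slack=2)
Line 3: ['why', 'been', 'metal'] (min_width=14, slack=7)
Line 4: ['butterfly', 'no', 'fox', 'car'] (min_width=20, slack=1)
Line 5: ['who', 'heart'] (min_width=9, slack=12)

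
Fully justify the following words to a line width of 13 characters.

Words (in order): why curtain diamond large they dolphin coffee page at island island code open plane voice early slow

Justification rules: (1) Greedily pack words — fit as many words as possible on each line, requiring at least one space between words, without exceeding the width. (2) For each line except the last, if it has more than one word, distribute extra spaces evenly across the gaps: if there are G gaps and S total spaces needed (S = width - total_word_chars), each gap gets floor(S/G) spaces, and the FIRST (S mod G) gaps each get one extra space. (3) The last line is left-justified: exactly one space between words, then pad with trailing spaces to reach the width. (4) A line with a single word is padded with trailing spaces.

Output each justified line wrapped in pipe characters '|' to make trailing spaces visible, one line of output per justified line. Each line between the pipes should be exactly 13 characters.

Answer: |why   curtain|
|diamond large|
|they  dolphin|
|coffee   page|
|at     island|
|island   code|
|open    plane|
|voice   early|
|slow         |

Derivation:
Line 1: ['why', 'curtain'] (min_width=11, slack=2)
Line 2: ['diamond', 'large'] (min_width=13, slack=0)
Line 3: ['they', 'dolphin'] (min_width=12, slack=1)
Line 4: ['coffee', 'page'] (min_width=11, slack=2)
Line 5: ['at', 'island'] (min_width=9, slack=4)
Line 6: ['island', 'code'] (min_width=11, slack=2)
Line 7: ['open', 'plane'] (min_width=10, slack=3)
Line 8: ['voice', 'early'] (min_width=11, slack=2)
Line 9: ['slow'] (min_width=4, slack=9)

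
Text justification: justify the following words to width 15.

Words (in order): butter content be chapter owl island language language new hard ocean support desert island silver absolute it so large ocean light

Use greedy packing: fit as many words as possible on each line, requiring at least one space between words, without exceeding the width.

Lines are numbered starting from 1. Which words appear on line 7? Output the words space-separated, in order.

Answer: island silver

Derivation:
Line 1: ['butter', 'content'] (min_width=14, slack=1)
Line 2: ['be', 'chapter', 'owl'] (min_width=14, slack=1)
Line 3: ['island', 'language'] (min_width=15, slack=0)
Line 4: ['language', 'new'] (min_width=12, slack=3)
Line 5: ['hard', 'ocean'] (min_width=10, slack=5)
Line 6: ['support', 'desert'] (min_width=14, slack=1)
Line 7: ['island', 'silver'] (min_width=13, slack=2)
Line 8: ['absolute', 'it', 'so'] (min_width=14, slack=1)
Line 9: ['large', 'ocean'] (min_width=11, slack=4)
Line 10: ['light'] (min_width=5, slack=10)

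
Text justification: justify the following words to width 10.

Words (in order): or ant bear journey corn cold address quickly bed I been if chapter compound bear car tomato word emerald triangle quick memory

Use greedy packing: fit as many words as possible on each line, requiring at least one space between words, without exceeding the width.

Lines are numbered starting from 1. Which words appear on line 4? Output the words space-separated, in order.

Answer: corn cold

Derivation:
Line 1: ['or', 'ant'] (min_width=6, slack=4)
Line 2: ['bear'] (min_width=4, slack=6)
Line 3: ['journey'] (min_width=7, slack=3)
Line 4: ['corn', 'cold'] (min_width=9, slack=1)
Line 5: ['address'] (min_width=7, slack=3)
Line 6: ['quickly'] (min_width=7, slack=3)
Line 7: ['bed', 'I', 'been'] (min_width=10, slack=0)
Line 8: ['if', 'chapter'] (min_width=10, slack=0)
Line 9: ['compound'] (min_width=8, slack=2)
Line 10: ['bear', 'car'] (min_width=8, slack=2)
Line 11: ['tomato'] (min_width=6, slack=4)
Line 12: ['word'] (min_width=4, slack=6)
Line 13: ['emerald'] (min_width=7, slack=3)
Line 14: ['triangle'] (min_width=8, slack=2)
Line 15: ['quick'] (min_width=5, slack=5)
Line 16: ['memory'] (min_width=6, slack=4)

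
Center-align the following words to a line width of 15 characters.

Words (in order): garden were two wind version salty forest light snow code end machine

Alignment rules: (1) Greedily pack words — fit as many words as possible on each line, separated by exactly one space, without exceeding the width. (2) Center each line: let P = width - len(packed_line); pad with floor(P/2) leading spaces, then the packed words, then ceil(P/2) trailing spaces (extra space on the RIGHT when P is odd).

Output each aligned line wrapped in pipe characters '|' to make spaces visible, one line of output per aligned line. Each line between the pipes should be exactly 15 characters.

Answer: |garden were two|
| wind version  |
| salty forest  |
|light snow code|
|  end machine  |

Derivation:
Line 1: ['garden', 'were', 'two'] (min_width=15, slack=0)
Line 2: ['wind', 'version'] (min_width=12, slack=3)
Line 3: ['salty', 'forest'] (min_width=12, slack=3)
Line 4: ['light', 'snow', 'code'] (min_width=15, slack=0)
Line 5: ['end', 'machine'] (min_width=11, slack=4)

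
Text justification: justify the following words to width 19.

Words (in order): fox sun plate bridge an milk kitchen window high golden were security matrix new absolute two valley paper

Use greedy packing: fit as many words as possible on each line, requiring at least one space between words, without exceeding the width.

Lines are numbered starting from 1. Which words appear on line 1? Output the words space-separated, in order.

Line 1: ['fox', 'sun', 'plate'] (min_width=13, slack=6)
Line 2: ['bridge', 'an', 'milk'] (min_width=14, slack=5)
Line 3: ['kitchen', 'window', 'high'] (min_width=19, slack=0)
Line 4: ['golden', 'were'] (min_width=11, slack=8)
Line 5: ['security', 'matrix', 'new'] (min_width=19, slack=0)
Line 6: ['absolute', 'two', 'valley'] (min_width=19, slack=0)
Line 7: ['paper'] (min_width=5, slack=14)

Answer: fox sun plate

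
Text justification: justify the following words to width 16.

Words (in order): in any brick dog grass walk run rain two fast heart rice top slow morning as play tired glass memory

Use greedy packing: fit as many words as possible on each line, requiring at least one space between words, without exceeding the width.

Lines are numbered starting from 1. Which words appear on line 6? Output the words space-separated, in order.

Line 1: ['in', 'any', 'brick', 'dog'] (min_width=16, slack=0)
Line 2: ['grass', 'walk', 'run'] (min_width=14, slack=2)
Line 3: ['rain', 'two', 'fast'] (min_width=13, slack=3)
Line 4: ['heart', 'rice', 'top'] (min_width=14, slack=2)
Line 5: ['slow', 'morning', 'as'] (min_width=15, slack=1)
Line 6: ['play', 'tired', 'glass'] (min_width=16, slack=0)
Line 7: ['memory'] (min_width=6, slack=10)

Answer: play tired glass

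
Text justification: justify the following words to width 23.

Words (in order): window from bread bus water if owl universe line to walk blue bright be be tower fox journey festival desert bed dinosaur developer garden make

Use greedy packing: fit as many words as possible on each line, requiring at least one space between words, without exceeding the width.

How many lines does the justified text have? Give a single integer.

Answer: 7

Derivation:
Line 1: ['window', 'from', 'bread', 'bus'] (min_width=21, slack=2)
Line 2: ['water', 'if', 'owl', 'universe'] (min_width=21, slack=2)
Line 3: ['line', 'to', 'walk', 'blue'] (min_width=17, slack=6)
Line 4: ['bright', 'be', 'be', 'tower', 'fox'] (min_width=22, slack=1)
Line 5: ['journey', 'festival', 'desert'] (min_width=23, slack=0)
Line 6: ['bed', 'dinosaur', 'developer'] (min_width=22, slack=1)
Line 7: ['garden', 'make'] (min_width=11, slack=12)
Total lines: 7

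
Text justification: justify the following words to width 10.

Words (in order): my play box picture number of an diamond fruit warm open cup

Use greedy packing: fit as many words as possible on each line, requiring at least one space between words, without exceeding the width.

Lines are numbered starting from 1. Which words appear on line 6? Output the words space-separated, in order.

Line 1: ['my', 'play'] (min_width=7, slack=3)
Line 2: ['box'] (min_width=3, slack=7)
Line 3: ['picture'] (min_width=7, slack=3)
Line 4: ['number', 'of'] (min_width=9, slack=1)
Line 5: ['an', 'diamond'] (min_width=10, slack=0)
Line 6: ['fruit', 'warm'] (min_width=10, slack=0)
Line 7: ['open', 'cup'] (min_width=8, slack=2)

Answer: fruit warm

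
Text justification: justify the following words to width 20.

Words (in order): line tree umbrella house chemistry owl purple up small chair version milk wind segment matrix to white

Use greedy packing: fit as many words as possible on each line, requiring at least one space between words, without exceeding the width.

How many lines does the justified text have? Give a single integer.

Line 1: ['line', 'tree', 'umbrella'] (min_width=18, slack=2)
Line 2: ['house', 'chemistry', 'owl'] (min_width=19, slack=1)
Line 3: ['purple', 'up', 'small'] (min_width=15, slack=5)
Line 4: ['chair', 'version', 'milk'] (min_width=18, slack=2)
Line 5: ['wind', 'segment', 'matrix'] (min_width=19, slack=1)
Line 6: ['to', 'white'] (min_width=8, slack=12)
Total lines: 6

Answer: 6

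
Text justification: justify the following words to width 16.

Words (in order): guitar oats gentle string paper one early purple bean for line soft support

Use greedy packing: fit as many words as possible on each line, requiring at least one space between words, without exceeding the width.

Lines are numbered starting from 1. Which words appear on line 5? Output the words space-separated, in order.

Answer: line soft

Derivation:
Line 1: ['guitar', 'oats'] (min_width=11, slack=5)
Line 2: ['gentle', 'string'] (min_width=13, slack=3)
Line 3: ['paper', 'one', 'early'] (min_width=15, slack=1)
Line 4: ['purple', 'bean', 'for'] (min_width=15, slack=1)
Line 5: ['line', 'soft'] (min_width=9, slack=7)
Line 6: ['support'] (min_width=7, slack=9)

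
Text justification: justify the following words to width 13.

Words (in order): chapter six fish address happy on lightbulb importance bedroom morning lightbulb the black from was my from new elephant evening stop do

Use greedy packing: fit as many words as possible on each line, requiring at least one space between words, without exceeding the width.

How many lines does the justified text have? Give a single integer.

Line 1: ['chapter', 'six'] (min_width=11, slack=2)
Line 2: ['fish', 'address'] (min_width=12, slack=1)
Line 3: ['happy', 'on'] (min_width=8, slack=5)
Line 4: ['lightbulb'] (min_width=9, slack=4)
Line 5: ['importance'] (min_width=10, slack=3)
Line 6: ['bedroom'] (min_width=7, slack=6)
Line 7: ['morning'] (min_width=7, slack=6)
Line 8: ['lightbulb', 'the'] (min_width=13, slack=0)
Line 9: ['black', 'from'] (min_width=10, slack=3)
Line 10: ['was', 'my', 'from'] (min_width=11, slack=2)
Line 11: ['new', 'elephant'] (min_width=12, slack=1)
Line 12: ['evening', 'stop'] (min_width=12, slack=1)
Line 13: ['do'] (min_width=2, slack=11)
Total lines: 13

Answer: 13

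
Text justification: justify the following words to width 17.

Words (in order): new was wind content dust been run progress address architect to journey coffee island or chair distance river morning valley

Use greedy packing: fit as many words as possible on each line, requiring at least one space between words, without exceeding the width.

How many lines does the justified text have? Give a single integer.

Line 1: ['new', 'was', 'wind'] (min_width=12, slack=5)
Line 2: ['content', 'dust', 'been'] (min_width=17, slack=0)
Line 3: ['run', 'progress'] (min_width=12, slack=5)
Line 4: ['address', 'architect'] (min_width=17, slack=0)
Line 5: ['to', 'journey', 'coffee'] (min_width=17, slack=0)
Line 6: ['island', 'or', 'chair'] (min_width=15, slack=2)
Line 7: ['distance', 'river'] (min_width=14, slack=3)
Line 8: ['morning', 'valley'] (min_width=14, slack=3)
Total lines: 8

Answer: 8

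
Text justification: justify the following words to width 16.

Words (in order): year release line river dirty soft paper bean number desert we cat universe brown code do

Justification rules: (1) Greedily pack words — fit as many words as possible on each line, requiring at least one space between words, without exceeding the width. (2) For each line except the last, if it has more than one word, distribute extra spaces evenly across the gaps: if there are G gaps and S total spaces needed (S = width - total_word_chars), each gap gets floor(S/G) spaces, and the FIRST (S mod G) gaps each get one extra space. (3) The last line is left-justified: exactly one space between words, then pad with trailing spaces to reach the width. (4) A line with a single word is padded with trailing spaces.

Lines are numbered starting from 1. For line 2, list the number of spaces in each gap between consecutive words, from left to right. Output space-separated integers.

Line 1: ['year', 'release'] (min_width=12, slack=4)
Line 2: ['line', 'river', 'dirty'] (min_width=16, slack=0)
Line 3: ['soft', 'paper', 'bean'] (min_width=15, slack=1)
Line 4: ['number', 'desert', 'we'] (min_width=16, slack=0)
Line 5: ['cat', 'universe'] (min_width=12, slack=4)
Line 6: ['brown', 'code', 'do'] (min_width=13, slack=3)

Answer: 1 1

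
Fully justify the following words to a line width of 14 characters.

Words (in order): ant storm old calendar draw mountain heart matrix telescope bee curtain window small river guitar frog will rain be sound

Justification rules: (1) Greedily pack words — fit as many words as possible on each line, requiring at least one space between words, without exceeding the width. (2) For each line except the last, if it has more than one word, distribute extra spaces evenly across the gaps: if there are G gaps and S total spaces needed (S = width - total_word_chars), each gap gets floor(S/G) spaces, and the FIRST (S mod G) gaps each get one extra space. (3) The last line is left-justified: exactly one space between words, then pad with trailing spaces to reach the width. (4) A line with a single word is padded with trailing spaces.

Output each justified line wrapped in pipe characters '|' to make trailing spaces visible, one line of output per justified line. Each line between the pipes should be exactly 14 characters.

Answer: |ant  storm old|
|calendar  draw|
|mountain heart|
|matrix        |
|telescope  bee|
|curtain window|
|small    river|
|guitar    frog|
|will  rain  be|
|sound         |

Derivation:
Line 1: ['ant', 'storm', 'old'] (min_width=13, slack=1)
Line 2: ['calendar', 'draw'] (min_width=13, slack=1)
Line 3: ['mountain', 'heart'] (min_width=14, slack=0)
Line 4: ['matrix'] (min_width=6, slack=8)
Line 5: ['telescope', 'bee'] (min_width=13, slack=1)
Line 6: ['curtain', 'window'] (min_width=14, slack=0)
Line 7: ['small', 'river'] (min_width=11, slack=3)
Line 8: ['guitar', 'frog'] (min_width=11, slack=3)
Line 9: ['will', 'rain', 'be'] (min_width=12, slack=2)
Line 10: ['sound'] (min_width=5, slack=9)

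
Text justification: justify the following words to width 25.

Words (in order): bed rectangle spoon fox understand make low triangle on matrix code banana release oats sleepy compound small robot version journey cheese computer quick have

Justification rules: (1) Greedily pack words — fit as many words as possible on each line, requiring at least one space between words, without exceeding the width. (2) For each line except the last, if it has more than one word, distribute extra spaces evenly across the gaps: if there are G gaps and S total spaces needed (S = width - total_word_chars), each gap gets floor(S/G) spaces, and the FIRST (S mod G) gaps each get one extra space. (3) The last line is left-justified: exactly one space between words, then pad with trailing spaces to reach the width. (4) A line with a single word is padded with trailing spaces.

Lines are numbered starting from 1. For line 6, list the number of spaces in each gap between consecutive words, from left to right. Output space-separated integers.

Answer: 3 3

Derivation:
Line 1: ['bed', 'rectangle', 'spoon', 'fox'] (min_width=23, slack=2)
Line 2: ['understand', 'make', 'low'] (min_width=19, slack=6)
Line 3: ['triangle', 'on', 'matrix', 'code'] (min_width=23, slack=2)
Line 4: ['banana', 'release', 'oats'] (min_width=19, slack=6)
Line 5: ['sleepy', 'compound', 'small'] (min_width=21, slack=4)
Line 6: ['robot', 'version', 'journey'] (min_width=21, slack=4)
Line 7: ['cheese', 'computer', 'quick'] (min_width=21, slack=4)
Line 8: ['have'] (min_width=4, slack=21)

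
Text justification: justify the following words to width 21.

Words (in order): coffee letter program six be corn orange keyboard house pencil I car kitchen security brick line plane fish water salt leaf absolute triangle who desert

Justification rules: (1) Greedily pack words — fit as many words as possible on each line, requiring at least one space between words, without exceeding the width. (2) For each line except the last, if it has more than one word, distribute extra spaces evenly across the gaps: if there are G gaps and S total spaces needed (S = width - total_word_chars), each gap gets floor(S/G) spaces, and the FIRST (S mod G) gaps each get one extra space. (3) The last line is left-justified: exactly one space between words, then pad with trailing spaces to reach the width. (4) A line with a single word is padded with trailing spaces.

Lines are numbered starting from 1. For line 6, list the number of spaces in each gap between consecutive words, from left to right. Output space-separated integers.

Line 1: ['coffee', 'letter', 'program'] (min_width=21, slack=0)
Line 2: ['six', 'be', 'corn', 'orange'] (min_width=18, slack=3)
Line 3: ['keyboard', 'house', 'pencil'] (min_width=21, slack=0)
Line 4: ['I', 'car', 'kitchen'] (min_width=13, slack=8)
Line 5: ['security', 'brick', 'line'] (min_width=19, slack=2)
Line 6: ['plane', 'fish', 'water', 'salt'] (min_width=21, slack=0)
Line 7: ['leaf', 'absolute'] (min_width=13, slack=8)
Line 8: ['triangle', 'who', 'desert'] (min_width=19, slack=2)

Answer: 1 1 1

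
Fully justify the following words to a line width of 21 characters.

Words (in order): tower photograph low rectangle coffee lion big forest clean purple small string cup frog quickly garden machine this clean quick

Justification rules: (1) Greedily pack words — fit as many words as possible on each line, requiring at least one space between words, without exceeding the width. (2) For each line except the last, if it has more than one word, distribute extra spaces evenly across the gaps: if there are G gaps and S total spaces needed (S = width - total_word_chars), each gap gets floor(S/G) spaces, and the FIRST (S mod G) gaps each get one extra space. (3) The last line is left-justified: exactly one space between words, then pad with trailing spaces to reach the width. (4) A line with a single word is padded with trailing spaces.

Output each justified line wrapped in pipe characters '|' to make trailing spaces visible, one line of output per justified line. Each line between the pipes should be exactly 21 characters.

Line 1: ['tower', 'photograph', 'low'] (min_width=20, slack=1)
Line 2: ['rectangle', 'coffee', 'lion'] (min_width=21, slack=0)
Line 3: ['big', 'forest', 'clean'] (min_width=16, slack=5)
Line 4: ['purple', 'small', 'string'] (min_width=19, slack=2)
Line 5: ['cup', 'frog', 'quickly'] (min_width=16, slack=5)
Line 6: ['garden', 'machine', 'this'] (min_width=19, slack=2)
Line 7: ['clean', 'quick'] (min_width=11, slack=10)

Answer: |tower  photograph low|
|rectangle coffee lion|
|big    forest   clean|
|purple  small  string|
|cup    frog   quickly|
|garden  machine  this|
|clean quick          |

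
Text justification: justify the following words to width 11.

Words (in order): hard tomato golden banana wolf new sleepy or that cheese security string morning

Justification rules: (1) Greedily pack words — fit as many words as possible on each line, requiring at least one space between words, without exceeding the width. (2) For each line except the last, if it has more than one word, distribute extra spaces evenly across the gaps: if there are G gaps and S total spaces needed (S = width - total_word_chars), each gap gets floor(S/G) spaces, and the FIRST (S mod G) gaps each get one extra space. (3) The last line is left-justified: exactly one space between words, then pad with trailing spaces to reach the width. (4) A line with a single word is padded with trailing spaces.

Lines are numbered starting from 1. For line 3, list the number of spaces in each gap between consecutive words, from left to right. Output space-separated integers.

Answer: 1

Derivation:
Line 1: ['hard', 'tomato'] (min_width=11, slack=0)
Line 2: ['golden'] (min_width=6, slack=5)
Line 3: ['banana', 'wolf'] (min_width=11, slack=0)
Line 4: ['new', 'sleepy'] (min_width=10, slack=1)
Line 5: ['or', 'that'] (min_width=7, slack=4)
Line 6: ['cheese'] (min_width=6, slack=5)
Line 7: ['security'] (min_width=8, slack=3)
Line 8: ['string'] (min_width=6, slack=5)
Line 9: ['morning'] (min_width=7, slack=4)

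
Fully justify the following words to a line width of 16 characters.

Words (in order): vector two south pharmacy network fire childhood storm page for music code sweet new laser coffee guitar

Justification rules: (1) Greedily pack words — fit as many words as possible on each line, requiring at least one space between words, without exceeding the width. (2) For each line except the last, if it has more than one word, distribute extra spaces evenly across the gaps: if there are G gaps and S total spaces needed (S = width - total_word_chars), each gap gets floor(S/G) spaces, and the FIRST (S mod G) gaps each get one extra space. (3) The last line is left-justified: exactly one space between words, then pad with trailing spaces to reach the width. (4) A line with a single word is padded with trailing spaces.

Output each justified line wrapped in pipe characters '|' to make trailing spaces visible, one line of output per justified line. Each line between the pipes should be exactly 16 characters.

Answer: |vector two south|
|pharmacy network|
|fire   childhood|
|storm  page  for|
|music code sweet|
|new laser coffee|
|guitar          |

Derivation:
Line 1: ['vector', 'two', 'south'] (min_width=16, slack=0)
Line 2: ['pharmacy', 'network'] (min_width=16, slack=0)
Line 3: ['fire', 'childhood'] (min_width=14, slack=2)
Line 4: ['storm', 'page', 'for'] (min_width=14, slack=2)
Line 5: ['music', 'code', 'sweet'] (min_width=16, slack=0)
Line 6: ['new', 'laser', 'coffee'] (min_width=16, slack=0)
Line 7: ['guitar'] (min_width=6, slack=10)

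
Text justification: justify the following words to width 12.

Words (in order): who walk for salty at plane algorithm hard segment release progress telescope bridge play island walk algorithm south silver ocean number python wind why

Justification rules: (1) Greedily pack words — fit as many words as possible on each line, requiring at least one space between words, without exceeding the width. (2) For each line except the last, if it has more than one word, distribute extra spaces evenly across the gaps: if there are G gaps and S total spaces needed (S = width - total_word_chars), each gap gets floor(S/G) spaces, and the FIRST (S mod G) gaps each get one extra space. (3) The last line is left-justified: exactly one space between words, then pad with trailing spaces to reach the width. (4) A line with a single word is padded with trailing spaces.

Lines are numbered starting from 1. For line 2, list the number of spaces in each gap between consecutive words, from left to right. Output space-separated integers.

Line 1: ['who', 'walk', 'for'] (min_width=12, slack=0)
Line 2: ['salty', 'at'] (min_width=8, slack=4)
Line 3: ['plane'] (min_width=5, slack=7)
Line 4: ['algorithm'] (min_width=9, slack=3)
Line 5: ['hard', 'segment'] (min_width=12, slack=0)
Line 6: ['release'] (min_width=7, slack=5)
Line 7: ['progress'] (min_width=8, slack=4)
Line 8: ['telescope'] (min_width=9, slack=3)
Line 9: ['bridge', 'play'] (min_width=11, slack=1)
Line 10: ['island', 'walk'] (min_width=11, slack=1)
Line 11: ['algorithm'] (min_width=9, slack=3)
Line 12: ['south', 'silver'] (min_width=12, slack=0)
Line 13: ['ocean', 'number'] (min_width=12, slack=0)
Line 14: ['python', 'wind'] (min_width=11, slack=1)
Line 15: ['why'] (min_width=3, slack=9)

Answer: 5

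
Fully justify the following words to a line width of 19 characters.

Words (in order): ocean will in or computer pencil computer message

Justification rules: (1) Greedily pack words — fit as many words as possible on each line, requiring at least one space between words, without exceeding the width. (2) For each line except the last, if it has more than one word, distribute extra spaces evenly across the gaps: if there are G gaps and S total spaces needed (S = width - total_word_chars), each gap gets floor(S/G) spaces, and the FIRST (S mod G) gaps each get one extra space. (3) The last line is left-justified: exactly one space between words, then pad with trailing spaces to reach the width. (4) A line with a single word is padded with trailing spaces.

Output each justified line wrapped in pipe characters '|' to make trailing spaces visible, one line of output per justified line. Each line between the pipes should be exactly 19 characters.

Line 1: ['ocean', 'will', 'in', 'or'] (min_width=16, slack=3)
Line 2: ['computer', 'pencil'] (min_width=15, slack=4)
Line 3: ['computer', 'message'] (min_width=16, slack=3)

Answer: |ocean  will  in  or|
|computer     pencil|
|computer message   |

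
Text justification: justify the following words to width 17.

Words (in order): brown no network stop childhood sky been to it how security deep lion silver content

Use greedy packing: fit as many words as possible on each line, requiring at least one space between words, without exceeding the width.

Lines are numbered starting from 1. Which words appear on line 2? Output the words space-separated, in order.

Line 1: ['brown', 'no', 'network'] (min_width=16, slack=1)
Line 2: ['stop', 'childhood'] (min_width=14, slack=3)
Line 3: ['sky', 'been', 'to', 'it'] (min_width=14, slack=3)
Line 4: ['how', 'security', 'deep'] (min_width=17, slack=0)
Line 5: ['lion', 'silver'] (min_width=11, slack=6)
Line 6: ['content'] (min_width=7, slack=10)

Answer: stop childhood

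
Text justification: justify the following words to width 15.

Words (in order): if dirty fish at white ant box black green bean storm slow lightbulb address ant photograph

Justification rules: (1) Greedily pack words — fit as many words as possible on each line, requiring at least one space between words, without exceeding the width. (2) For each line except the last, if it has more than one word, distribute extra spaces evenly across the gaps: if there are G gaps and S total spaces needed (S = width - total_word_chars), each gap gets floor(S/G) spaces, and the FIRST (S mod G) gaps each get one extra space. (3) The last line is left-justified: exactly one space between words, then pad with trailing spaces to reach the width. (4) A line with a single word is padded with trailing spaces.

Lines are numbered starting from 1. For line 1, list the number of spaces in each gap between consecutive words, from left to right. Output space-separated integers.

Answer: 2 2

Derivation:
Line 1: ['if', 'dirty', 'fish'] (min_width=13, slack=2)
Line 2: ['at', 'white', 'ant'] (min_width=12, slack=3)
Line 3: ['box', 'black', 'green'] (min_width=15, slack=0)
Line 4: ['bean', 'storm', 'slow'] (min_width=15, slack=0)
Line 5: ['lightbulb'] (min_width=9, slack=6)
Line 6: ['address', 'ant'] (min_width=11, slack=4)
Line 7: ['photograph'] (min_width=10, slack=5)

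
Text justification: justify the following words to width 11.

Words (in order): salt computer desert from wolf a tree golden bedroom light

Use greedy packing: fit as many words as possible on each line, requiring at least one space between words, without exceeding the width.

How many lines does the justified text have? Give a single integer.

Line 1: ['salt'] (min_width=4, slack=7)
Line 2: ['computer'] (min_width=8, slack=3)
Line 3: ['desert', 'from'] (min_width=11, slack=0)
Line 4: ['wolf', 'a', 'tree'] (min_width=11, slack=0)
Line 5: ['golden'] (min_width=6, slack=5)
Line 6: ['bedroom'] (min_width=7, slack=4)
Line 7: ['light'] (min_width=5, slack=6)
Total lines: 7

Answer: 7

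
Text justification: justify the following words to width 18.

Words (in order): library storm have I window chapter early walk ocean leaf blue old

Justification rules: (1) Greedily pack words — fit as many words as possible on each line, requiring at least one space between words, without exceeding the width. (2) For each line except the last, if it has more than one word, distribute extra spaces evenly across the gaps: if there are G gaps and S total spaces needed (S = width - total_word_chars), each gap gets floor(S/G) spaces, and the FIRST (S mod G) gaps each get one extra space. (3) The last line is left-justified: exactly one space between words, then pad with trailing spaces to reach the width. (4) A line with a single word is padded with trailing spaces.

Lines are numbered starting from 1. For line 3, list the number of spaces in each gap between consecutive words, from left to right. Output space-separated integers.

Line 1: ['library', 'storm', 'have'] (min_width=18, slack=0)
Line 2: ['I', 'window', 'chapter'] (min_width=16, slack=2)
Line 3: ['early', 'walk', 'ocean'] (min_width=16, slack=2)
Line 4: ['leaf', 'blue', 'old'] (min_width=13, slack=5)

Answer: 2 2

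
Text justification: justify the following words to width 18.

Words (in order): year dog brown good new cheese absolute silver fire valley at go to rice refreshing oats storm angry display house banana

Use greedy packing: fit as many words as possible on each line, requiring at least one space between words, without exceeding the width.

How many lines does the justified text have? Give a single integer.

Answer: 8

Derivation:
Line 1: ['year', 'dog', 'brown'] (min_width=14, slack=4)
Line 2: ['good', 'new', 'cheese'] (min_width=15, slack=3)
Line 3: ['absolute', 'silver'] (min_width=15, slack=3)
Line 4: ['fire', 'valley', 'at', 'go'] (min_width=17, slack=1)
Line 5: ['to', 'rice', 'refreshing'] (min_width=18, slack=0)
Line 6: ['oats', 'storm', 'angry'] (min_width=16, slack=2)
Line 7: ['display', 'house'] (min_width=13, slack=5)
Line 8: ['banana'] (min_width=6, slack=12)
Total lines: 8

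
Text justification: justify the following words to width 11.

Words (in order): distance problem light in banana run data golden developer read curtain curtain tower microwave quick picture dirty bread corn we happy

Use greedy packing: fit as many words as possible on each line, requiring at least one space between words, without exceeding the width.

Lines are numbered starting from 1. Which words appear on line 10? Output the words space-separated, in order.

Line 1: ['distance'] (min_width=8, slack=3)
Line 2: ['problem'] (min_width=7, slack=4)
Line 3: ['light', 'in'] (min_width=8, slack=3)
Line 4: ['banana', 'run'] (min_width=10, slack=1)
Line 5: ['data', 'golden'] (min_width=11, slack=0)
Line 6: ['developer'] (min_width=9, slack=2)
Line 7: ['read'] (min_width=4, slack=7)
Line 8: ['curtain'] (min_width=7, slack=4)
Line 9: ['curtain'] (min_width=7, slack=4)
Line 10: ['tower'] (min_width=5, slack=6)
Line 11: ['microwave'] (min_width=9, slack=2)
Line 12: ['quick'] (min_width=5, slack=6)
Line 13: ['picture'] (min_width=7, slack=4)
Line 14: ['dirty', 'bread'] (min_width=11, slack=0)
Line 15: ['corn', 'we'] (min_width=7, slack=4)
Line 16: ['happy'] (min_width=5, slack=6)

Answer: tower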